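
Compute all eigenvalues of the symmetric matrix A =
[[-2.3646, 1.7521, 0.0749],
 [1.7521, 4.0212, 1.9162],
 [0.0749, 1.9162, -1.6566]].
sigma(A) ≈ {-3, -2, 5}

A is real symmetric, so its spectrum consists of real eigenvalues. Expanding the characteristic polynomial of the displayed matrix gives
  det(λ I - A) = p(λ) = λ^3 + (0)λ^2 + (-19)λ + (-30).
Solving p(λ) = 0 yields eigenvalues ≈ -3, -2, 5. (A is shown rounded to 4 decimals, so these recover the underlying integer eigenvalues to within that precision.)
Verification: the trace of A = 0 equals the sum of eigenvalues 0, and det(A) ≈ 30.0001 matches the eigenvalue product 30.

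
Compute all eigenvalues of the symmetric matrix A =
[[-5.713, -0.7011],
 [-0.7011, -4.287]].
sigma(A) ≈ {-6, -4}

A is real symmetric, so its spectrum consists of real eigenvalues. Expanding the characteristic polynomial of the displayed matrix gives
  det(λ I - A) = p(λ) = λ^2 + (10)λ + (24).
Solving p(λ) = 0 yields eigenvalues ≈ -6, -4. (A is shown rounded to 4 decimals, so these recover the underlying integer eigenvalues to within that precision.)
Verification: the trace of A = -10 equals the sum of eigenvalues -10, and det(A) ≈ 24.0001 matches the eigenvalue product 24.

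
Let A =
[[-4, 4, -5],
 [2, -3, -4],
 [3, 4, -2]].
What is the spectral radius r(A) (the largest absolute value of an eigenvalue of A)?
r(A) ≈ 6.3626

The eigenvalues of A are the roots of its characteristic polynomial. With M = A (coefficients from the trace, the sum of principal 2x2 minors, and det A):
  p(λ) = det(λ I - M) = λ^3 + 9λ^2 + 49λ + 205.
No integer candidate from the rational root theorem (±divisors of 205) is a root, so the roots are irrational. The cubic discriminant is Δ = -381280 < 0, so there is one real root and a complex-conjugate pair. p(-7) = -40 and p(-6) = 19 have opposite signs, so a root lies in (-7, -6); Newton's method refines it to λ ≈ -6.3626. Dividing out (λ - (-6.3626)) leaves approximately λ^2 + 2.6374λ + 32.2194. For λ^2 + 2.6374λ + 32.2194 the discriminant is -121.9218. It is negative, so the remaining roots are the complex-conjugate pair λ ≈ -1.3187 ± 5.5209i. Their product equals the constant term, so |λ|^2 ≈ 32.2194 and |λ| ≈ 5.6762.
Thus the eigenvalues (to 4 decimals) are -6.3626 (modulus 6.3626); -1.3187 ± 5.5209i (modulus 5.6762). The spectral radius is the largest modulus: r(A) ≈ 6.3626. (Cross-check: r(A) ≤ ||A||_2 ≈ 7.9257; equality holds whenever A is normal, though it can also hold for some non-normal A.)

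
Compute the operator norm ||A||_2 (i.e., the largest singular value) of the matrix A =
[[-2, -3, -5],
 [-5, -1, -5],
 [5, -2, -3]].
||A||_2 ≈ 9.1145 (= sqrt(largest eigenvalue of A^T A))

||A||_2 = sigma_max(A) = sqrt(lambda_max(A^T A)). Form the symmetric matrix M = A^T A =
[[54, 1, 20],
 [1, 14, 26],
 [20, 26, 59]].
Its characteristic polynomial (trace, sum of principal 2x2 minors, determinant of M give the coefficients) is
  p(λ) = det(λ I - M) = λ^3 - 127λ^2 + 3691λ - 3481.
No integer candidate from the rational root theorem (±divisors of 3481) is a root, so the roots are irrational. The cubic discriminant is Δ = 19118574032 > 0, so there are three distinct real roots. p(0) = -3481 and p(1) = 84 have opposite signs, so a root lies in (0, 1); Newton's method refines it to λ ≈ 0.9756. p(42) = 1601 and p(43) = -84 have opposite signs, so a root lies in (42, 43); Newton's method refines it to λ ≈ 42.9501. p(83) = -244 and p(84) = 3155 have opposite signs, so a root lies in (83, 84); Newton's method refines it to λ ≈ 83.0743. Check (Vieta): the three roots sum to 127, matching tr M = 127.
So the eigenvalues of A^T A are ≈ 0.9756, 42.9501, 83.0743 (all ≥ 0, as they must be for A^T A). The largest is λ_max ≈ 83.0743, hence ||A||_2 = sqrt(λ_max) ≈ 9.1145.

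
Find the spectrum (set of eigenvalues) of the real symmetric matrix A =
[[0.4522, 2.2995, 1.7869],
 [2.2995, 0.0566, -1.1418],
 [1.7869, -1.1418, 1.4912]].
sigma(A) ≈ {-3, 2, 3}

A is real symmetric, so its spectrum consists of real eigenvalues. Expanding the characteristic polynomial of the displayed matrix gives
  det(λ I - A) = p(λ) = λ^3 + (-2)λ^2 + (-9)λ + (18).
Solving p(λ) = 0 yields eigenvalues ≈ -3, 2, 3. (A is shown rounded to 4 decimals, so these recover the underlying integer eigenvalues to within that precision.)
Verification: the trace of A = 2 equals the sum of eigenvalues 2, and det(A) ≈ -18.0004 matches the eigenvalue product -18.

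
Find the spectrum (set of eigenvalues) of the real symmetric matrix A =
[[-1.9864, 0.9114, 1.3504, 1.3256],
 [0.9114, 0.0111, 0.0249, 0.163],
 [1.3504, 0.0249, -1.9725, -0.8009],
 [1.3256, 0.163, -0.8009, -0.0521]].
sigma(A) ≈ {-4, -1, 0, 1}

A is real symmetric, so its spectrum consists of real eigenvalues. Expanding the characteristic polynomial of the displayed matrix gives
  det(λ I - A) = p(λ) = λ^4 + (4)λ^3 + (-1)λ^2 + (-4)λ + (0).
Solving p(λ) = 0 yields eigenvalues ≈ -4, -1, 0, 1. (A is shown rounded to 4 decimals, so these recover the underlying integer eigenvalues to within that precision.)
Verification: the trace of A = -4 equals the sum of eigenvalues -4, and det(A) ≈ 0.0002 matches the eigenvalue product 0.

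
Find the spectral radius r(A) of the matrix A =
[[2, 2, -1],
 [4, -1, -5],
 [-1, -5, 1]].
r(A) ≈ 6.6233

The eigenvalues of A are the roots of its characteristic polynomial. With M = A (coefficients from the trace, the sum of principal 2x2 minors, and det A):
  p(λ) = det(λ I - M) = λ^3 - 2λ^2 - 35λ + 29.
No integer candidate from the rational root theorem (±divisors of 29) is a root, so the roots are irrational. The cubic discriminant is Δ = 191161 > 0, so there are three distinct real roots. p(-6) = -49 and p(-5) = 29 have opposite signs, so a root lies in (-6, -5); Newton's method refines it to λ ≈ -5.4297. p(0) = 29 and p(1) = -7 have opposite signs, so a root lies in (0, 1); Newton's method refines it to λ ≈ 0.8064. p(6) = -37 and p(7) = 29 have opposite signs, so a root lies in (6, 7); Newton's method refines it to λ ≈ 6.6233. Check (Vieta): the three roots sum to 2, matching tr M = 2.
Thus the eigenvalues (to 4 decimals) are -5.4297 (modulus 5.4297); 0.8064 (modulus 0.8064); 6.6233 (modulus 6.6233). The spectral radius is the largest modulus: r(A) ≈ 6.6233. (Cross-check: r(A) ≤ ||A||_2 ≈ 6.9608; equality holds whenever A is normal, though it can also hold for some non-normal A.)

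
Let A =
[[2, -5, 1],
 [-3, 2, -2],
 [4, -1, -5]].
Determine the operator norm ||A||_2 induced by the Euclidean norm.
||A||_2 ≈ 7.1546 (= sqrt(largest eigenvalue of A^T A))

||A||_2 = sigma_max(A) = sqrt(lambda_max(A^T A)). Form the symmetric matrix M = A^T A =
[[29, -20, -12],
 [-20, 30, -4],
 [-12, -4, 30]].
Its characteristic polynomial (trace, sum of principal 2x2 minors, determinant of M give the coefficients) is
  p(λ) = det(λ I - M) = λ^3 - 89λ^2 + 2080λ - 7396.
No integer candidate from the rational root theorem (±divisors of 7396) is a root, so the roots are irrational. The cubic discriminant is Δ = 585696832 > 0, so there are three distinct real roots. p(4) = -436 and p(5) = 904 have opposite signs, so a root lies in (4, 5); Newton's method refines it to λ ≈ 4.3132. p(33) = 260 and p(34) = -256 have opposite signs, so a root lies in (33, 34); Newton's method refines it to λ ≈ 33.4983. p(51) = -154 and p(52) = 716 have opposite signs, so a root lies in (51, 52); Newton's method refines it to λ ≈ 51.1885. Check (Vieta): the three roots sum to 89, matching tr M = 89.
So the eigenvalues of A^T A are ≈ 4.3132, 33.4983, 51.1885 (all ≥ 0, as they must be for A^T A). The largest is λ_max ≈ 51.1885, hence ||A||_2 = sqrt(λ_max) ≈ 7.1546.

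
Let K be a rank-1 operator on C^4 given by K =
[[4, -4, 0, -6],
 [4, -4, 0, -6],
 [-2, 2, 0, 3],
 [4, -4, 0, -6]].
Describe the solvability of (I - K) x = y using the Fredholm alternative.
(I - K) is invertible (det(I - K) = 7 ≠ 0), so for every y in C^4 the equation (I - K) x = y has a unique solution.

K has rank 1, so it is an outer product K = u v^T: every row of K is a multiple of one row vector. Reading off the entries, u = (2, 2, -1, 2) and v = (2, -2, 0, -3) (row i of K equals u_i·v^T). A rank-one matrix u v^T satisfies K u = u (v·u) and kills the (3)-dimensional subspace v^⊥, so its characteristic polynomial is lambda^3 (lambda - v·u) with v·u = tr K = -6. Hence the eigenvalues of I - K are 1 (multiplicity 3) and 1 - (-6) = 7, so det(I - K) = 7. (Direct check: I - K =
[[-3, 4, 0, 6],
 [-4, 5, 0, 6],
 [2, -2, 1, -3],
 [-4, 4, 0, 7]]
has determinant 7.) The finite-dimensional Fredholm alternative says: either (I - K) is invertible, or ker(I - K) ≠ {0} and then range(I - K) = ker((I - K)^*)^⊥, with dim ker(I - K) = dim ker((I - K)^*). Since det(I - K) ≠ 0, 1 is not an eigenvalue of K and ker(I - K) = {0}, so we are in the first case: for every y there is a unique x = (I - K)^(-1) y. Explicitly, by the Sherman–Morrison formula, (I - u v^T)^(-1) = I + u v^T/(1 - v·u), i.e. (I - K)^(-1) = I + K/(7).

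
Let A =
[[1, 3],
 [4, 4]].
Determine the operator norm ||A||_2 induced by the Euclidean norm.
||A||_2 = sqrt((42 + sqrt(1508))/2) ≈ 6.3574 (= sqrt(largest eigenvalue of A^T A))

||A||_2 = sigma_max(A) = sqrt(lambda_max(A^T A)). Form the symmetric matrix M = A^T A =
[[17, 19],
 [19, 25]].
Its characteristic polynomial (trace, determinant of M give the coefficients) is
  p(λ) = det(λ I - M) = λ^2 - 42λ + 64.
For λ^2 - 42λ + 64 the discriminant is 1508. It is nonnegative but not a perfect square, so the roots are real and irrational: λ = (42 ± sqrt(1508))/2 ≈ 40.4165, 1.5835.
So the eigenvalues of A^T A are ≈ 1.5835, 40.4165 (all ≥ 0, as they must be for A^T A). The largest is λ_max = (42 + sqrt(1508))/2 ≈ 40.4165, hence ||A||_2 = sqrt(λ_max) = sqrt((42 + sqrt(1508))/2) ≈ 6.3574.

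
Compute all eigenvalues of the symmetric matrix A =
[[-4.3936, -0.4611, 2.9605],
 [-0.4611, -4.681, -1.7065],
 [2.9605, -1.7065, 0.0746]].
sigma(A) ≈ {-6, -5, 2}

A is real symmetric, so its spectrum consists of real eigenvalues. Expanding the characteristic polynomial of the displayed matrix gives
  det(λ I - A) = p(λ) = λ^3 + (9)λ^2 + (8)λ + (-60).
Solving p(λ) = 0 yields eigenvalues ≈ -6, -5, 2. (A is shown rounded to 4 decimals, so these recover the underlying integer eigenvalues to within that precision.)
Verification: the trace of A = -9 equals the sum of eigenvalues -9, and det(A) ≈ 59.9991 matches the eigenvalue product 60.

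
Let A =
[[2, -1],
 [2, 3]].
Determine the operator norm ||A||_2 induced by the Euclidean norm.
||A||_2 = sqrt((18 + sqrt(68))/2) ≈ 3.6226 (= sqrt(largest eigenvalue of A^T A))

||A||_2 = sigma_max(A) = sqrt(lambda_max(A^T A)). Form the symmetric matrix M = A^T A =
[[8, 4],
 [4, 10]].
Its characteristic polynomial (trace, determinant of M give the coefficients) is
  p(λ) = det(λ I - M) = λ^2 - 18λ + 64.
For λ^2 - 18λ + 64 the discriminant is 68. It is nonnegative but not a perfect square, so the roots are real and irrational: λ = (18 ± sqrt(68))/2 ≈ 13.1231, 4.8769.
So the eigenvalues of A^T A are ≈ 4.8769, 13.1231 (all ≥ 0, as they must be for A^T A). The largest is λ_max = (18 + sqrt(68))/2 ≈ 13.1231, hence ||A||_2 = sqrt(λ_max) = sqrt((18 + sqrt(68))/2) ≈ 3.6226.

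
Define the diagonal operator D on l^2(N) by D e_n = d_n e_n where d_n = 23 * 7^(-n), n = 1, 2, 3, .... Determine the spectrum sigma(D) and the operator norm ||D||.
sigma(D) = {23 * 7^(-n) : n ≥ 1} ∪ {0}; ||D|| = 23/7

A bounded diagonal operator on l^2 with diagonal entries d_n has spectrum equal to the closure of {d_n : n ≥ 1}: every d_n is an eigenvalue (with eigenvector e_n), so {d_n} ⊂ sigma(D); the spectrum is closed, so its closure is too; and for lambda not in the closure, (D - lambda I) has bounded inverse (the diagonal entries 1/(d_n - lambda) are bounded). For our sequence d_n = 23 * 7^(-n), n = 1, 2, 3, ...:
  - {d_n} = {23 * 7^(-n) : n ≥ 1}; the only limit point is 0
  - closure = {23 * 7^(-n) : n ≥ 1} ∪ {0}
For the norm: a diagonal operator has ||D|| = sup_n |d_n|. Here d_n = 23 * 7^(-n) is positive and decreasing, so sup_n |d_n| = d_1 = 23/7. So ||D|| = 23/7.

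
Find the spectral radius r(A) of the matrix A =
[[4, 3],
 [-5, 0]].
r(A) = sqrt(15) ≈ 3.873

The eigenvalues of A are the roots of its characteristic polynomial. With M = A (coefficients from the trace and determinant):
  p(λ) = det(λ I - M) = λ^2 - 4λ + 15.
For λ^2 - 4λ + 15 the discriminant is -44. It is negative, so the roots are the complex-conjugate pair λ = 2 ± (sqrt(44)/2) i ≈ 2 ± 3.3166i. For a conjugate pair the product of the roots equals the constant term, so |λ|^2 = 15 and |λ| = sqrt(15) ≈ 3.873.
Thus the eigenvalues (to 4 decimals) are 2 ± 3.3166i (modulus 3.873). The spectral radius is the largest modulus: r(A) = sqrt(15) ≈ 3.873. (Cross-check: r(A) ≤ ||A||_2 ≈ 6.7082; equality holds whenever A is normal, though it can also hold for some non-normal A.)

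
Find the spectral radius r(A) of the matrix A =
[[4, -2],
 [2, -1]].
r(A) = 3

The eigenvalues of A are the roots of its characteristic polynomial. With M = A (coefficients from the trace and determinant):
  p(λ) = det(λ I - M) = λ^2 - 3λ.
For λ^2 - 3λ the discriminant is 9. It is a perfect square (3^2), so the roots are rational: λ = (3 ± 3)/2 = 3, 0.
Thus the eigenvalues (to 4 decimals) are 3 (modulus 3); 0 (modulus 0). The spectral radius is the largest modulus: r(A) = 3. (Cross-check: r(A) ≤ ||A||_2 ≈ 5; equality holds whenever A is normal, though it can also hold for some non-normal A.)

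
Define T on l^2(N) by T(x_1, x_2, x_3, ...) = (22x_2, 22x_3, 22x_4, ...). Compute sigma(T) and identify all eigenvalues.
sigma(T) = closed disk {z in C : |z| ≤ 22}; sigma_p(T) = open disk {z in C : |z| < 22}

Note T = 22·V where V is the unit left shift (V x)_k = x_{k+1}; so sigma(T) = 22·sigma(V) and ||T|| = 22||V||. ||T x||^2 = 484sum_{k≥2} |x_k|^2 ≤ 484||x||^2, with equality on {x : x_1 = 0}, so ||T|| = 22. For any lambda with |lambda| < 22, set r = lambda/22 (|r| < 1); the vector x = (1, r, r^2, ...) is in l^2 and satisfies T x = 22(r, r^2, ...) = lambda x, so lambda is an eigenvalue. On the boundary |lambda| = 22 the geometric series diverges, so no l^2 eigenvector exists, but these lambda lie in the approximate point spectrum. Hence sigma(T) is the closed disk of radius 22 and sigma_p(T) is the open disk.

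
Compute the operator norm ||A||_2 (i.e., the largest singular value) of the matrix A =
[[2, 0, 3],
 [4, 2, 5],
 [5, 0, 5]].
||A||_2 ≈ 10.2517 (= sqrt(largest eigenvalue of A^T A))

||A||_2 = sigma_max(A) = sqrt(lambda_max(A^T A)). Form the symmetric matrix M = A^T A =
[[45, 8, 51],
 [8, 4, 10],
 [51, 10, 59]].
Its characteristic polynomial (trace, sum of principal 2x2 minors, determinant of M give the coefficients) is
  p(λ) = det(λ I - M) = λ^3 - 108λ^2 + 306λ - 100.
No integer candidate from the rational root theorem (±divisors of 100) is a root, so the roots are irrational. The cubic discriminant is Δ = 532891440 > 0, so there are three distinct real roots. p(0) = -100 and p(1) = 99 have opposite signs, so a root lies in (0, 1); Newton's method refines it to λ ≈ 0.3767. p(2) = 88 and p(3) = -127 have opposite signs, so a root lies in (2, 3); Newton's method refines it to λ ≈ 2.5258. p(105) = -1045 and p(106) = 9864 have opposite signs, so a root lies in (105, 106); Newton's method refines it to λ ≈ 105.0975. Check (Vieta): the three roots sum to 108, matching tr M = 108.
So the eigenvalues of A^T A are ≈ 0.3767, 2.5258, 105.0975 (all ≥ 0, as they must be for A^T A). The largest is λ_max ≈ 105.0975, hence ||A||_2 = sqrt(λ_max) ≈ 10.2517.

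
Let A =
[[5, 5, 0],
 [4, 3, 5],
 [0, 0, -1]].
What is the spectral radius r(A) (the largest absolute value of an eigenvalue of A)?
r(A) = (8 + sqrt(84))/2 ≈ 8.5826

The eigenvalues of A are the roots of its characteristic polynomial. With M = A (coefficients from the trace, the sum of principal 2x2 minors, and det A):
  p(λ) = det(λ I - M) = λ^3 - 7λ^2 - 13λ - 5.
By the rational root theorem any rational root is an integer divisor of 5. Testing λ = -1: p(-1) = -1 - 7 + 13 - 5 = 0, so λ = -1 is a root. Dividing out (λ + 1) leaves p(λ) = (λ + 1)(λ^2 - 8λ - 5). For λ^2 - 8λ - 5 the discriminant is 84. It is nonnegative but not a perfect square, so the roots are real and irrational: λ = (8 ± sqrt(84))/2 ≈ 8.5826, -0.5826.
Thus the eigenvalues (to 4 decimals) are 8.5826 (modulus 8.5826); -0.5826 (modulus 0.5826); -1 (modulus 1). The spectral radius is the largest modulus: r(A) = (8 + sqrt(84))/2 ≈ 8.5826. (Cross-check: r(A) ≤ ||A||_2 ≈ 9.2276; equality holds whenever A is normal, though it can also hold for some non-normal A.)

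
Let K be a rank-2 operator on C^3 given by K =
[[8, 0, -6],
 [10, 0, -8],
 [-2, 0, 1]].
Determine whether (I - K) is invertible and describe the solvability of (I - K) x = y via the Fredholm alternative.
(I - K) is invertible (det(I - K) = -12 ≠ 0), so for every y in C^3 the equation (I - K) x = y has a unique solution.

K has rank 2 and factors as K = U V^T = u1 v1^T + u2 v2^T with u1 = (-2, -3, 0), v1 = (-2, 0, 2), u2 = (2, 2, -1), v2 = (2, 0, -1) (multiplying out reproduces the displayed K). The nonzero eigenvalues of U V^T coincide with those of the 2 x 2 matrix G = V^T U = [[v1·u1, v1·u2], [v2·u1, v2·u2]] = [[4, -6], [-4, 5]], and by the Sylvester determinant identity det(I_3 - U V^T) = det(I_2 - V^T U) = det([[-3, 6], [4, -4]]) = (-3)(-4) - (6)(4) = -12. (Direct check: I - K =
[[-7, 0, 6],
 [-10, 1, 8],
 [2, 0, 0]]
has determinant -12.) The finite-dimensional Fredholm alternative says: either (I - K) is invertible, or ker(I - K) ≠ {0} and then range(I - K) = ker((I - K)^*)^⊥, with dim ker(I - K) = dim ker((I - K)^*). Since det(I - K) ≠ 0, 1 is not an eigenvalue of K and ker(I - K) = {0}, so we are in the first case: for every y there is a unique x = (I - K)^(-1) y. (Explicitly, by the Woodbury identity, (I - U V^T)^(-1) = I + U (I_2 - G)^(-1) V^T.)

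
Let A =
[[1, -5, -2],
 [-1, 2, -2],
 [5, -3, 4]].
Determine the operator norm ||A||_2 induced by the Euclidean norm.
||A||_2 ≈ 7.9466 (= sqrt(largest eigenvalue of A^T A))

||A||_2 = sigma_max(A) = sqrt(lambda_max(A^T A)). Form the symmetric matrix M = A^T A =
[[27, -22, 20],
 [-22, 38, -6],
 [20, -6, 24]].
Its characteristic polynomial (trace, sum of principal 2x2 minors, determinant of M give the coefficients) is
  p(λ) = det(λ I - M) = λ^3 - 89λ^2 + 1666λ - 2116.
No integer candidate from the rational root theorem (±divisors of 2116) is a root, so the roots are irrational. The cubic discriminant is Δ = 3048585076 > 0, so there are three distinct real roots. p(1) = -538 and p(2) = 868 have opposite signs, so a root lies in (1, 2); Newton's method refines it to λ ≈ 1.3686. p(24) = 428 and p(25) = -466 have opposite signs, so a root lies in (24, 25); Newton's method refines it to λ ≈ 24.4831. p(63) = -352 and p(64) = 2108 have opposite signs, so a root lies in (63, 64); Newton's method refines it to λ ≈ 63.1483. Check (Vieta): the three roots sum to 89, matching tr M = 89.
So the eigenvalues of A^T A are ≈ 1.3686, 24.4831, 63.1483 (all ≥ 0, as they must be for A^T A). The largest is λ_max ≈ 63.1483, hence ||A||_2 = sqrt(λ_max) ≈ 7.9466.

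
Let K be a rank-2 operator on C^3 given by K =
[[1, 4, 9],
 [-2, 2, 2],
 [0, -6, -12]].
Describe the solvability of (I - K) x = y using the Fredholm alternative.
(I - K) is invertible (det(I - K) = -4 ≠ 0), so for every y in C^3 the equation (I - K) x = y has a unique solution.

K has rank 2 and factors as K = U V^T = u1 v1^T + u2 v2^T with u1 = (2, 1, -3), v1 = (-1, 2, 3), u2 = (-3, 1, 3), v2 = (-1, 0, -1) (multiplying out reproduces the displayed K). The nonzero eigenvalues of U V^T coincide with those of the 2 x 2 matrix G = V^T U = [[v1·u1, v1·u2], [v2·u1, v2·u2]] = [[-9, 14], [1, 0]], and by the Sylvester determinant identity det(I_3 - U V^T) = det(I_2 - V^T U) = det([[10, -14], [-1, 1]]) = (10)(1) - (-14)(-1) = -4. (Direct check: I - K =
[[0, -4, -9],
 [2, -1, -2],
 [0, 6, 13]]
has determinant -4.) The finite-dimensional Fredholm alternative says: either (I - K) is invertible, or ker(I - K) ≠ {0} and then range(I - K) = ker((I - K)^*)^⊥, with dim ker(I - K) = dim ker((I - K)^*). Since det(I - K) ≠ 0, 1 is not an eigenvalue of K and ker(I - K) = {0}, so we are in the first case: for every y there is a unique x = (I - K)^(-1) y. (Explicitly, by the Woodbury identity, (I - U V^T)^(-1) = I + U (I_2 - G)^(-1) V^T.)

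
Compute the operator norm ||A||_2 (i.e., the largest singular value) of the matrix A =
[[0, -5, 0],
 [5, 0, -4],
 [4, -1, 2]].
||A||_2 ≈ 6.8435 (= sqrt(largest eigenvalue of A^T A))

||A||_2 = sigma_max(A) = sqrt(lambda_max(A^T A)). Form the symmetric matrix M = A^T A =
[[41, -4, -12],
 [-4, 26, -2],
 [-12, -2, 20]].
Its characteristic polynomial (trace, sum of principal 2x2 minors, determinant of M give the coefficients) is
  p(λ) = det(λ I - M) = λ^3 - 87λ^2 + 2242λ - 16900.
No integer candidate from the rational root theorem (±divisors of 16900) is a root, so the roots are irrational. The cubic discriminant is Δ = 76990964 > 0, so there are three distinct real roots. p(13) = -260 and p(14) = 180 have opposite signs, so a root lies in (13, 14); Newton's method refines it to λ ≈ 13.565. p(26) = 156 and p(27) = -106 have opposite signs, so a root lies in (26, 27); Newton's method refines it to λ ≈ 26.6022. p(46) = -524 and p(47) = 114 have opposite signs, so a root lies in (46, 47); Newton's method refines it to λ ≈ 46.8328. Check (Vieta): the three roots sum to 87, matching tr M = 87.
So the eigenvalues of A^T A are ≈ 13.565, 26.6022, 46.8328 (all ≥ 0, as they must be for A^T A). The largest is λ_max ≈ 46.8328, hence ||A||_2 = sqrt(λ_max) ≈ 6.8435.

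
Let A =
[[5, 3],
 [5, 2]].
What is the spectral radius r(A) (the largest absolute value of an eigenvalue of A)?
r(A) = (7 + sqrt(69))/2 ≈ 7.6533

The eigenvalues of A are the roots of its characteristic polynomial. With M = A (coefficients from the trace and determinant):
  p(λ) = det(λ I - M) = λ^2 - 7λ - 5.
For λ^2 - 7λ - 5 the discriminant is 69. It is nonnegative but not a perfect square, so the roots are real and irrational: λ = (7 ± sqrt(69))/2 ≈ 7.6533, -0.6533.
Thus the eigenvalues (to 4 decimals) are 7.6533 (modulus 7.6533); -0.6533 (modulus 0.6533). The spectral radius is the largest modulus: r(A) = (7 + sqrt(69))/2 ≈ 7.6533. (Cross-check: r(A) ≤ ||A||_2 ≈ 7.9121; equality holds whenever A is normal, though it can also hold for some non-normal A.)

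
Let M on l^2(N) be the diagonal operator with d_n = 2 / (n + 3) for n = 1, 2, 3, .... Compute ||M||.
||M|| = 1/2 (attained at n = 1)

For M diagonal, ||M|| = sup_n |d_n| = sup_n 2/(n + 3). This is positive and strictly decreasing in n, so the supremum is attained at n = 1: d_1 = 2/(1 + 3) = 1/2. Hence ||M|| = 1/2.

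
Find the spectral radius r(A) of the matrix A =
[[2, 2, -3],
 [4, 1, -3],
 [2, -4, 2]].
r(A) ≈ 6.137

The eigenvalues of A are the roots of its characteristic polynomial. With M = A (coefficients from the trace, the sum of principal 2x2 minors, and det A):
  p(λ) = det(λ I - M) = λ^3 - 5λ^2 - 6λ - 6.
No integer candidate from the rational root theorem (±divisors of 6) is a root, so the roots are irrational. The cubic discriminant is Δ = -5448 < 0, so there is one real root and a complex-conjugate pair. p(6) = -6 and p(7) = 50 have opposite signs, so a root lies in (6, 7); Newton's method refines it to λ ≈ 6.137. Dividing out (λ - (6.137)) leaves approximately λ^2 + 1.137λ + 0.9777. For λ^2 + 1.137λ + 0.9777 the discriminant is -2.618. It is negative, so the remaining roots are the complex-conjugate pair λ ≈ -0.5685 ± 0.809i. Their product equals the constant term, so |λ|^2 ≈ 0.9777 and |λ| ≈ 0.9888.
Thus the eigenvalues (to 4 decimals) are 6.137 (modulus 6.137); -0.5685 ± 0.809i (modulus 0.9888). The spectral radius is the largest modulus: r(A) ≈ 6.137. (Cross-check: r(A) ≤ ||A||_2 ≈ 6.6468; equality holds whenever A is normal, though it can also hold for some non-normal A.)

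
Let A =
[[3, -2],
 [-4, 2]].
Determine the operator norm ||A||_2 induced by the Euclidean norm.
||A||_2 = sqrt((33 + sqrt(1073))/2) ≈ 5.734 (= sqrt(largest eigenvalue of A^T A))

||A||_2 = sigma_max(A) = sqrt(lambda_max(A^T A)). Form the symmetric matrix M = A^T A =
[[25, -14],
 [-14, 8]].
Its characteristic polynomial (trace, determinant of M give the coefficients) is
  p(λ) = det(λ I - M) = λ^2 - 33λ + 4.
For λ^2 - 33λ + 4 the discriminant is 1073. It is nonnegative but not a perfect square, so the roots are real and irrational: λ = (33 ± sqrt(1073))/2 ≈ 32.8783, 0.1217.
So the eigenvalues of A^T A are ≈ 0.1217, 32.8783 (all ≥ 0, as they must be for A^T A). The largest is λ_max = (33 + sqrt(1073))/2 ≈ 32.8783, hence ||A||_2 = sqrt(λ_max) = sqrt((33 + sqrt(1073))/2) ≈ 5.734.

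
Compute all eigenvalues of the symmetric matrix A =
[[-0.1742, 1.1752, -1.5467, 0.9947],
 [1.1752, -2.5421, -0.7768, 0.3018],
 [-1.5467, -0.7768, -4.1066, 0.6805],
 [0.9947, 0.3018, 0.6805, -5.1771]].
sigma(A) ≈ {-6, -4, -3, 1}

A is real symmetric, so its spectrum consists of real eigenvalues. Expanding the characteristic polynomial of the displayed matrix gives
  det(λ I - A) = p(λ) = λ^4 + (12)λ^3 + (41)λ^2 + (18)λ + (-71.9986).
Solving p(λ) = 0 yields eigenvalues ≈ -6, -4, -3, 1. (A is shown rounded to 4 decimals, so these recover the underlying integer eigenvalues to within that precision.)
Verification: the trace of A = -12 equals the sum of eigenvalues -12, and det(A) ≈ -71.9986 matches the eigenvalue product -72.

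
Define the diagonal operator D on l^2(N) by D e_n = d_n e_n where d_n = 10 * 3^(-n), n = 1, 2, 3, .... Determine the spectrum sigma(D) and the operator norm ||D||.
sigma(D) = {10 * 3^(-n) : n ≥ 1} ∪ {0}; ||D|| = 10/3

A bounded diagonal operator on l^2 with diagonal entries d_n has spectrum equal to the closure of {d_n : n ≥ 1}: every d_n is an eigenvalue (with eigenvector e_n), so {d_n} ⊂ sigma(D); the spectrum is closed, so its closure is too; and for lambda not in the closure, (D - lambda I) has bounded inverse (the diagonal entries 1/(d_n - lambda) are bounded). For our sequence d_n = 10 * 3^(-n), n = 1, 2, 3, ...:
  - {d_n} = {10 * 3^(-n) : n ≥ 1}; the only limit point is 0
  - closure = {10 * 3^(-n) : n ≥ 1} ∪ {0}
For the norm: a diagonal operator has ||D|| = sup_n |d_n|. Here d_n = 10 * 3^(-n) is positive and decreasing, so sup_n |d_n| = d_1 = 10/3. So ||D|| = 10/3.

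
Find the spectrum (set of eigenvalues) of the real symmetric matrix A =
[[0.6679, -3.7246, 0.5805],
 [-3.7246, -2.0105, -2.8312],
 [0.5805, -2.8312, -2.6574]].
sigma(A) ≈ {-6, -2, 4}

A is real symmetric, so its spectrum consists of real eigenvalues. Expanding the characteristic polynomial of the displayed matrix gives
  det(λ I - A) = p(λ) = λ^3 + (4)λ^2 + (-20)λ + (-48).
Solving p(λ) = 0 yields eigenvalues ≈ -6, -2, 4. (A is shown rounded to 4 decimals, so these recover the underlying integer eigenvalues to within that precision.)
Verification: the trace of A = -4 equals the sum of eigenvalues -4, and det(A) ≈ 48.0002 matches the eigenvalue product 48.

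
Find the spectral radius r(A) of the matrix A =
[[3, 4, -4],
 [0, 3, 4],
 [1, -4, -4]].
r(A) ≈ 3.6423

The eigenvalues of A are the roots of its characteristic polynomial. With M = A (coefficients from the trace, the sum of principal 2x2 minors, and det A):
  p(λ) = det(λ I - M) = λ^3 - 2λ^2 + 5λ - 40.
No integer candidate from the rational root theorem (±divisors of 40) is a root, so the roots are irrational. The cubic discriminant is Δ = -37680 < 0, so there is one real root and a complex-conjugate pair. p(3) = -16 and p(4) = 12 have opposite signs, so a root lies in (3, 4); Newton's method refines it to λ ≈ 3.6423. Dividing out (λ - (3.6423)) leaves approximately λ^2 + 1.6423λ + 10.982. For λ^2 + 1.6423λ + 10.982 the discriminant is -41.2305. It is negative, so the remaining roots are the complex-conjugate pair λ ≈ -0.8212 ± 3.2106i. Their product equals the constant term, so |λ|^2 ≈ 10.982 and |λ| ≈ 3.3139.
Thus the eigenvalues (to 4 decimals) are 3.6423 (modulus 3.6423); -0.8212 ± 3.2106i (modulus 3.3139). The spectral radius is the largest modulus: r(A) ≈ 3.6423. (Cross-check: r(A) ≤ ||A||_2 ≈ 7.6577; equality holds whenever A is normal, though it can also hold for some non-normal A.)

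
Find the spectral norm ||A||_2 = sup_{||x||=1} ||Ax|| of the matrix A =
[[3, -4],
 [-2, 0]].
||A||_2 = sqrt((29 + sqrt(585))/2) ≈ 5.1569 (= sqrt(largest eigenvalue of A^T A))

||A||_2 = sigma_max(A) = sqrt(lambda_max(A^T A)). Form the symmetric matrix M = A^T A =
[[13, -12],
 [-12, 16]].
Its characteristic polynomial (trace, determinant of M give the coefficients) is
  p(λ) = det(λ I - M) = λ^2 - 29λ + 64.
For λ^2 - 29λ + 64 the discriminant is 585. It is nonnegative but not a perfect square, so the roots are real and irrational: λ = (29 ± sqrt(585))/2 ≈ 26.5934, 2.4066.
So the eigenvalues of A^T A are ≈ 2.4066, 26.5934 (all ≥ 0, as they must be for A^T A). The largest is λ_max = (29 + sqrt(585))/2 ≈ 26.5934, hence ||A||_2 = sqrt(λ_max) = sqrt((29 + sqrt(585))/2) ≈ 5.1569.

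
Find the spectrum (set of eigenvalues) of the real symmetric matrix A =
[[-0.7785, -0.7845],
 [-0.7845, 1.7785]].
sigma(A) ≈ {-1, 2}

A is real symmetric, so its spectrum consists of real eigenvalues. Expanding the characteristic polynomial of the displayed matrix gives
  det(λ I - A) = p(λ) = λ^2 + (-1)λ + (-2).
Solving p(λ) = 0 yields eigenvalues ≈ -1, 2. (A is shown rounded to 4 decimals, so these recover the underlying integer eigenvalues to within that precision.)
Verification: the trace of A = 1 equals the sum of eigenvalues 1, and det(A) ≈ -2.0000 matches the eigenvalue product -2.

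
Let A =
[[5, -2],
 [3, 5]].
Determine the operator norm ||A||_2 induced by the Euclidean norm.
||A||_2 = sqrt((63 + sqrt(125))/2) ≈ 6.0902 (= sqrt(largest eigenvalue of A^T A))

||A||_2 = sigma_max(A) = sqrt(lambda_max(A^T A)). Form the symmetric matrix M = A^T A =
[[34, 5],
 [5, 29]].
Its characteristic polynomial (trace, determinant of M give the coefficients) is
  p(λ) = det(λ I - M) = λ^2 - 63λ + 961.
For λ^2 - 63λ + 961 the discriminant is 125. It is nonnegative but not a perfect square, so the roots are real and irrational: λ = (63 ± sqrt(125))/2 ≈ 37.0902, 25.9098.
So the eigenvalues of A^T A are ≈ 25.9098, 37.0902 (all ≥ 0, as they must be for A^T A). The largest is λ_max = (63 + sqrt(125))/2 ≈ 37.0902, hence ||A||_2 = sqrt(λ_max) = sqrt((63 + sqrt(125))/2) ≈ 6.0902.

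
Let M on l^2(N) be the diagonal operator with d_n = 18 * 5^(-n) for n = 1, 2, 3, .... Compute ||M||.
||M|| = 18/5 (attained at n = 1)

For M diagonal, ||M|| = sup_n |d_n|. The sequence d_n = 18 * 5^(-n) is positive and strictly decreasing (ratio 5^(-1) < 1), so the supremum is d_1 = 18/5. Hence ||M|| = 18/5.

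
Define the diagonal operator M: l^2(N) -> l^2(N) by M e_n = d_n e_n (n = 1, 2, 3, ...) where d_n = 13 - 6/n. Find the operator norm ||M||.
||M|| = 13

For a diagonal operator on l^2 with entries d_n, ||M|| = sup_n |d_n|. Here d_1 = 7, d_2 = 10, ..., and d_n = 13 - 6/n increases monotonically toward 13. All terms lie in [7, 13), so |d_n| = d_n and the supremum is the limit 13, which is not attained by any individual d_n. Hence ||M|| = 13.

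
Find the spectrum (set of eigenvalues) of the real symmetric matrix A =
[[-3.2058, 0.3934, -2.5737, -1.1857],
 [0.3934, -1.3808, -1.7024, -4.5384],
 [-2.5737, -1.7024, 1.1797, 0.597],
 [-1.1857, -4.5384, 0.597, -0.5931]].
sigma(A) ≈ {-6, -4, 1, 5}

A is real symmetric, so its spectrum consists of real eigenvalues. Expanding the characteristic polynomial of the displayed matrix gives
  det(λ I - A) = p(λ) = λ^4 + (4)λ^3 + (-31)λ^2 + (-93.9989)λ + (120.003).
Solving p(λ) = 0 yields eigenvalues ≈ -6, -4, 1, 5. (A is shown rounded to 4 decimals, so these recover the underlying integer eigenvalues to within that precision.)
Verification: the trace of A = -4 equals the sum of eigenvalues -4, and det(A) ≈ 120.0030 matches the eigenvalue product 120.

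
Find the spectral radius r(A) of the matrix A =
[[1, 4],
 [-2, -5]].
r(A) = 3

The eigenvalues of A are the roots of its characteristic polynomial. With M = A (coefficients from the trace and determinant):
  p(λ) = det(λ I - M) = λ^2 + 4λ + 3.
For λ^2 + 4λ + 3 the discriminant is 4. It is a perfect square (2^2), so the roots are rational: λ = (-4 ± 2)/2 = -1, -3.
Thus the eigenvalues (to 4 decimals) are -1 (modulus 1); -3 (modulus 3). The spectral radius is the largest modulus: r(A) = 3. (Cross-check: r(A) ≤ ||A||_2 ≈ 6.7678; equality holds whenever A is normal, though it can also hold for some non-normal A.)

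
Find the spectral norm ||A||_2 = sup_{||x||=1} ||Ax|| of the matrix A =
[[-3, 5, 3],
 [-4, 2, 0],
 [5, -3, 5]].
||A||_2 ≈ 9.2426 (= sqrt(largest eigenvalue of A^T A))

||A||_2 = sigma_max(A) = sqrt(lambda_max(A^T A)). Form the symmetric matrix M = A^T A =
[[50, -38, 16],
 [-38, 38, 0],
 [16, 0, 34]].
Its characteristic polynomial (trace, sum of principal 2x2 minors, determinant of M give the coefficients) is
  p(λ) = det(λ I - M) = λ^3 - 122λ^2 + 3192λ - 5776.
No integer candidate from the rational root theorem (±divisors of 5776) is a root, so the roots are irrational. The cubic discriminant is Δ = 19193139712 > 0, so there are three distinct real roots. p(1) = -2705 and p(2) = 128 have opposite signs, so a root lies in (1, 2); Newton's method refines it to λ ≈ 1.953. p(34) = 1024 and p(35) = -631 have opposite signs, so a root lies in (34, 35); Newton's method refines it to λ ≈ 34.6213. p(85) = -1781 and p(86) = 2480 have opposite signs, so a root lies in (85, 86); Newton's method refines it to λ ≈ 85.4257. Check (Vieta): the three roots sum to 122, matching tr M = 122.
So the eigenvalues of A^T A are ≈ 1.953, 34.6213, 85.4257 (all ≥ 0, as they must be for A^T A). The largest is λ_max ≈ 85.4257, hence ||A||_2 = sqrt(λ_max) ≈ 9.2426.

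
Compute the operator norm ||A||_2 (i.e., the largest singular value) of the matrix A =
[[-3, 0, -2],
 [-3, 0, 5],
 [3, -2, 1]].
||A||_2 ≈ 5.9029 (= sqrt(largest eigenvalue of A^T A))

||A||_2 = sigma_max(A) = sqrt(lambda_max(A^T A)). Form the symmetric matrix M = A^T A =
[[27, -6, -6],
 [-6, 4, -2],
 [-6, -2, 30]].
Its characteristic polynomial (trace, sum of principal 2x2 minors, determinant of M give the coefficients) is
  p(λ) = det(λ I - M) = λ^3 - 61λ^2 + 962λ - 1764.
No integer candidate from the rational root theorem (±divisors of 1764) is a root, so the roots are irrational. The cubic discriminant is Δ = 60145748 > 0, so there are three distinct real roots. p(2) = -76 and p(3) = 600 have opposite signs, so a root lies in (2, 3); Newton's method refines it to λ ≈ 2.1049. p(24) = 12 and p(25) = -214 have opposite signs, so a root lies in (24, 25); Newton's method refines it to λ ≈ 24.0505. p(34) = -268 and p(35) = 56 have opposite signs, so a root lies in (34, 35); Newton's method refines it to λ ≈ 34.8445. Check (Vieta): the three roots sum to 61, matching tr M = 61.
So the eigenvalues of A^T A are ≈ 2.1049, 24.0505, 34.8445 (all ≥ 0, as they must be for A^T A). The largest is λ_max ≈ 34.8445, hence ||A||_2 = sqrt(λ_max) ≈ 5.9029.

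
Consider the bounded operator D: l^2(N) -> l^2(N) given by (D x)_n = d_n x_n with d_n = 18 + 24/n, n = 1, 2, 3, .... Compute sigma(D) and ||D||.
sigma(D) = {18 + 24/n : n ≥ 1} ∪ {18}; ||D|| = 42

A bounded diagonal operator on l^2 with diagonal entries d_n has spectrum equal to the closure of {d_n : n ≥ 1}: every d_n is an eigenvalue (with eigenvector e_n), so {d_n} ⊂ sigma(D); the spectrum is closed, so its closure is too; and for lambda not in the closure, (D - lambda I) has bounded inverse (the diagonal entries 1/(d_n - lambda) are bounded). For our sequence d_n = 18 + 24/n, n = 1, 2, 3, ...:
  - {d_n} = {18 + 24/n : n ≥ 1}; the only limit point is 18
  - closure = {18 + 24/n : n ≥ 1} ∪ {18}
For the norm: a diagonal operator has ||D|| = sup_n |d_n|. Here d_n = 18 + 24/n is positive and decreasing, so sup_n |d_n| = d_1 = 18 + 24 = 42. So ||D|| = 42.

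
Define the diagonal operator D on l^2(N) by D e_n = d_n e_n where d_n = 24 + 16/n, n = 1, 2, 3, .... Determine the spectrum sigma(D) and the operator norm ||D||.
sigma(D) = {24 + 16/n : n ≥ 1} ∪ {24}; ||D|| = 40

A bounded diagonal operator on l^2 with diagonal entries d_n has spectrum equal to the closure of {d_n : n ≥ 1}: every d_n is an eigenvalue (with eigenvector e_n), so {d_n} ⊂ sigma(D); the spectrum is closed, so its closure is too; and for lambda not in the closure, (D - lambda I) has bounded inverse (the diagonal entries 1/(d_n - lambda) are bounded). For our sequence d_n = 24 + 16/n, n = 1, 2, 3, ...:
  - {d_n} = {24 + 16/n : n ≥ 1}; the only limit point is 24
  - closure = {24 + 16/n : n ≥ 1} ∪ {24}
For the norm: a diagonal operator has ||D|| = sup_n |d_n|. Here d_n = 24 + 16/n is positive and decreasing, so sup_n |d_n| = d_1 = 24 + 16 = 40. So ||D|| = 40.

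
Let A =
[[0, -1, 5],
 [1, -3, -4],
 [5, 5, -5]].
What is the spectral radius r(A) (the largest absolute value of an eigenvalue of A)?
r(A) ≈ 6.4155

The eigenvalues of A are the roots of its characteristic polynomial. With M = A (coefficients from the trace, the sum of principal 2x2 minors, and det A):
  p(λ) = det(λ I - M) = λ^3 + 8λ^2 + 11λ - 115.
No integer candidate from the rational root theorem (±divisors of 115) is a root, so the roots are irrational. The cubic discriminant is Δ = -301295 < 0, so there is one real root and a complex-conjugate pair. p(2) = -53 and p(3) = 17 have opposite signs, so a root lies in (2, 3); Newton's method refines it to λ ≈ 2.794. Dividing out (λ - (2.794)) leaves approximately λ^2 + 10.794λ + 41.159. For λ^2 + 10.794λ + 41.159 the discriminant is -48.1247. It is negative, so the remaining roots are the complex-conjugate pair λ ≈ -5.397 ± 3.4686i. Their product equals the constant term, so |λ|^2 ≈ 41.159 and |λ| ≈ 6.4155.
Thus the eigenvalues (to 4 decimals) are 2.794 (modulus 2.794); -5.397 ± 3.4686i (modulus 6.4155). The spectral radius is the largest modulus: r(A) ≈ 6.4155. (Cross-check: r(A) ≤ ||A||_2 ≈ 9.6583; equality holds whenever A is normal, though it can also hold for some non-normal A.)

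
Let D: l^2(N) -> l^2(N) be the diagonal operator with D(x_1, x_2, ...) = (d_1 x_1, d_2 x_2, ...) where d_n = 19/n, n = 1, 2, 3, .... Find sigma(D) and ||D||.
sigma(D) = {19/n : n ≥ 1} ∪ {0}; ||D|| = 19

A bounded diagonal operator on l^2 with diagonal entries d_n has spectrum equal to the closure of {d_n : n ≥ 1}: every d_n is an eigenvalue (with eigenvector e_n), so {d_n} ⊂ sigma(D); the spectrum is closed, so its closure is too; and for lambda not in the closure, (D - lambda I) has bounded inverse (the diagonal entries 1/(d_n - lambda) are bounded). For our sequence d_n = 19/n, n = 1, 2, 3, ...:
  - {d_n} = {19/n : n ≥ 1}; the only limit point is 0
  - closure = {19/n : n ≥ 1} ∪ {0}
For the norm: a diagonal operator has ||D|| = sup_n |d_n|. Here d_n = 19/n is positive and decreasing, so sup_n |d_n| = d_1 = 19. So ||D|| = 19.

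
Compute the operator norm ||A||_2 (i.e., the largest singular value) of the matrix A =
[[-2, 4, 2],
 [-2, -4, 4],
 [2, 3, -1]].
||A||_2 ≈ 7.0352 (= sqrt(largest eigenvalue of A^T A))

||A||_2 = sigma_max(A) = sqrt(lambda_max(A^T A)). Form the symmetric matrix M = A^T A =
[[12, 6, -14],
 [6, 41, -11],
 [-14, -11, 21]].
Its characteristic polynomial (trace, sum of principal 2x2 minors, determinant of M give the coefficients) is
  p(λ) = det(λ I - M) = λ^3 - 74λ^2 + 1252λ - 1936.
No integer candidate from the rational root theorem (±divisors of 1936) is a root, so the roots are irrational. The cubic discriminant is Δ = 722936128 > 0, so there are three distinct real roots. p(1) = -757 and p(2) = 280 have opposite signs, so a root lies in (1, 2); Newton's method refines it to λ ≈ 1.7164. p(22) = 440 and p(23) = -119 have opposite signs, so a root lies in (22, 23); Newton's method refines it to λ ≈ 22.789. p(49) = -613 and p(50) = 664 have opposite signs, so a root lies in (49, 50); Newton's method refines it to λ ≈ 49.4946. Check (Vieta): the three roots sum to 74, matching tr M = 74.
So the eigenvalues of A^T A are ≈ 1.7164, 22.789, 49.4946 (all ≥ 0, as they must be for A^T A). The largest is λ_max ≈ 49.4946, hence ||A||_2 = sqrt(λ_max) ≈ 7.0352.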